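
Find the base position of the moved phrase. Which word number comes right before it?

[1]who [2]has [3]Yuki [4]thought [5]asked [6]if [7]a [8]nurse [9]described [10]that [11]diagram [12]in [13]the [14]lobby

4

The displaced element is "who" (word 1).
It is linked across 1 clause boundary (Ø).
It functions as the subject of "asked", so the gap sits immediately after word 4 ("thought").
Base order: Yuki has thought that who asked if a nurse described that diagram in the lobby.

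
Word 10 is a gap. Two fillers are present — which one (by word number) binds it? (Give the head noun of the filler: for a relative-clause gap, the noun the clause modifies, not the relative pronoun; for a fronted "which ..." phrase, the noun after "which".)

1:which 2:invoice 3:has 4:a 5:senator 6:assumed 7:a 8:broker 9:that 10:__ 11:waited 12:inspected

The marked gap is inside the relative clause, the subject of "waited".
Its filler is the head noun "broker" (via "that"), at word 8.
(The other dependency links word 2 to a gap after word 12.)

8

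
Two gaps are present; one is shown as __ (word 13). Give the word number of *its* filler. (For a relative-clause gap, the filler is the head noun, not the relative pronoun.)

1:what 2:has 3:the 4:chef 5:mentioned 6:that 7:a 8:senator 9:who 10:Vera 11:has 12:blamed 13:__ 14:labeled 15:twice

The marked gap is inside the relative clause, the direct object of "blamed".
Its filler is the head noun "senator" (via "who"), at word 8.
(The other dependency links word 1 to a gap after word 14.)

8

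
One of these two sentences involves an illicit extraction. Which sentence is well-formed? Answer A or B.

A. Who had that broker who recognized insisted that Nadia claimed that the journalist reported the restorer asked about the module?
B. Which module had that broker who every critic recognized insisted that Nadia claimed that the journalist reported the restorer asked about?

B

In A, the wh-phrase is extracted from inside a complex-NP island (relative clause) (introduced by "who"), which blocks movement.
In B, the extraction path crosses only that-complement boundaries, which are transparent.
So B is grammatical.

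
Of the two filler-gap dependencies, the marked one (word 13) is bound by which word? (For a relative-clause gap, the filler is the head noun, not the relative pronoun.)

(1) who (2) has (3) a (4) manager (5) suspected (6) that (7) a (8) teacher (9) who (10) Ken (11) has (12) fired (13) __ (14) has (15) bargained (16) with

The marked gap is inside the relative clause, the direct object of "fired".
Its filler is the head noun "teacher" (via "who"), at word 8.
(The other dependency links word 1 to a gap after word 16.)

8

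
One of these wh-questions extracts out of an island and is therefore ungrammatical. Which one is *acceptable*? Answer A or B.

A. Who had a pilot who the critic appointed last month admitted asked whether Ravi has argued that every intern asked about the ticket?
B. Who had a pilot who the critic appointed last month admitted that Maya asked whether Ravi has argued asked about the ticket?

A

In B, the wh-phrase is extracted from inside a wh-island (introduced by "whether"), which blocks movement.
In A, the extraction path crosses only that-complement boundaries, which are transparent.
So A is grammatical.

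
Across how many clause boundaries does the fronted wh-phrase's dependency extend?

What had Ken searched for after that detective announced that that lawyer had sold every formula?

0

"what" originates inside the matrix clause — no clause boundary is crossed.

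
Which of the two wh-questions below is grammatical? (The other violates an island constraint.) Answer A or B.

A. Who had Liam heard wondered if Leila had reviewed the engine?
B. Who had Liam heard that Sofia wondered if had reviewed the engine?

A

In B, the wh-phrase is extracted from inside a wh-island (introduced by "if"), which blocks movement.
In A, the extraction path crosses only that-complement boundaries, which are transparent.
So A is grammatical.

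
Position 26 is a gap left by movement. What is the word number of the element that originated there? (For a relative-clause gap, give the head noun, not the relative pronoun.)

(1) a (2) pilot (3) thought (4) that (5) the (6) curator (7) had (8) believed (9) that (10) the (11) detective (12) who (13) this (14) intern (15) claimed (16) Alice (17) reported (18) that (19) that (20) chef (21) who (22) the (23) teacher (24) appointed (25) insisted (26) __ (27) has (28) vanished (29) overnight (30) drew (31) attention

11

The gap at 26 is the subject of "vanished", inside a relative clause.
The relative pronoun is "who" (word 12); it is bound by the head noun immediately before it.
Its filler is the head noun "detective", at word 11.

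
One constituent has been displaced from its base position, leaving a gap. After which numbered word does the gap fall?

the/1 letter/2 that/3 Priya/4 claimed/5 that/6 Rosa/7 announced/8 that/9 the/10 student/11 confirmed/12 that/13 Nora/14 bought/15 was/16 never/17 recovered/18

The displaced element is "the letter" (word 2).
It is linked across 3 clause boundaries (that → that → that).
It functions as the direct object of "bought", so the gap sits immediately after word 15 ("bought").
Base order: Priya claimed that Rosa announced that the student confirmed that Nora bought the letter.

15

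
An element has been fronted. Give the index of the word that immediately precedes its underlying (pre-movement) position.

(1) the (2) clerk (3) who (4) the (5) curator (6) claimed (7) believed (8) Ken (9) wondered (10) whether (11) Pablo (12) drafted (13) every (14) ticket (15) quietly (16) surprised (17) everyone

6

The displaced element is "the clerk" (word 2).
It is linked across 1 clause boundary (Ø).
It functions as the subject of "believed", so the gap sits immediately after word 6 ("claimed").
Base order: The curator claimed the clerk believed Ken wondered whether Pablo drafted every ticket quietly.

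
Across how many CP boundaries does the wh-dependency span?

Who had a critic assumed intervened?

"who" is extracted from the subject of "intervened".
Boundaries crossed, outermost first: [Ø] — 1 in total.

1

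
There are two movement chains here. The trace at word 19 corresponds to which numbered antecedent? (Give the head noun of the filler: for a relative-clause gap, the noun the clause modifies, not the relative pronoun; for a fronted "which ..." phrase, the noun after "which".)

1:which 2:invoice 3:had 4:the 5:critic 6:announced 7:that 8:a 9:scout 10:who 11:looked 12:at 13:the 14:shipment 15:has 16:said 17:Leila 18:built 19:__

The marked gap is the direct object of "built".
Its filler is the fronted wh-phrase "which invoice", at word 2.
(The other dependency links word 9 to a gap after word 10.)

2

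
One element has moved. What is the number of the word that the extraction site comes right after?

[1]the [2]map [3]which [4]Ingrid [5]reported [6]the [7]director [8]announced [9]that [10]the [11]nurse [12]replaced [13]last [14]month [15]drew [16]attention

The displaced element is "the map" (word 2).
It is linked across 2 clause boundaries (Ø → that).
It functions as the direct object of "replaced", so the gap sits immediately after word 12 ("replaced").
Base order: Ingrid reported the director announced that the nurse replaced the map last month.

12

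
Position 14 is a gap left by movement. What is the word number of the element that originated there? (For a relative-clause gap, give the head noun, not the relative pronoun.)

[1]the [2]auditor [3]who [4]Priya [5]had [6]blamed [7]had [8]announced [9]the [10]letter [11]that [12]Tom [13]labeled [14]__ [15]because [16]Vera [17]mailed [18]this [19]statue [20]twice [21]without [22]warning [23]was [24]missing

The gap at 14 is the object of "labeled", inside a relative clause.
The relative pronoun is "that" (word 11); it is bound by the head noun immediately before it.
Its filler is the head noun "letter", at word 10.

10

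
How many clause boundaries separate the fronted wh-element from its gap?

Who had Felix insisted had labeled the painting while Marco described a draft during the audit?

1

"who" is extracted from the subject of "labeled".
Boundaries crossed, outermost first: [Ø] — 1 in total.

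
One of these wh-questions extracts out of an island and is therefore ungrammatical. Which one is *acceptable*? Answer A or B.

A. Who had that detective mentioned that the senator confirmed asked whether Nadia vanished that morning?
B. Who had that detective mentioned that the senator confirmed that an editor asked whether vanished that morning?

A

In B, the wh-phrase is extracted from inside a wh-island (introduced by "whether"), which blocks movement.
In A, the extraction path crosses only that-complement boundaries, which are transparent.
So A is grammatical.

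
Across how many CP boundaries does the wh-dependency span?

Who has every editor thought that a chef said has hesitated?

2

"who" is extracted from the subject of "hesitated".
Boundaries crossed, outermost first: [that], [Ø] — 2 in total.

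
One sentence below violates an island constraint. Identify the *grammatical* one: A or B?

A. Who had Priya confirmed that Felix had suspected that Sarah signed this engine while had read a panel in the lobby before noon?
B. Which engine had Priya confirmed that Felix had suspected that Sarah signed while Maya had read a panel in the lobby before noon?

B

In A, the wh-phrase is extracted from inside an adjunct island (introduced by "while"), which blocks movement.
In B, the extraction path crosses only that-complement boundaries, which are transparent.
So B is grammatical.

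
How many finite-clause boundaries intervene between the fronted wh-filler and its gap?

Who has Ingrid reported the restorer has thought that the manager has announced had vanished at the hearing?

"who" is extracted from the subject of "vanished".
Boundaries crossed, outermost first: [Ø], [that], [Ø] — 3 in total.

3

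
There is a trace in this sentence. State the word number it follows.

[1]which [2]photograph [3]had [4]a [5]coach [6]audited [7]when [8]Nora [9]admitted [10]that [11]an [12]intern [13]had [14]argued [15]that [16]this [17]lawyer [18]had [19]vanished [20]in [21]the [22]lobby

The displaced element is "which photograph" (word 2).
It functions as the direct object of "audited", so the gap sits immediately after word 6 ("audited").
Base order: A coach had audited which photograph when Nora admitted that an intern had argued that this lawyer had vanished in the lobby.

6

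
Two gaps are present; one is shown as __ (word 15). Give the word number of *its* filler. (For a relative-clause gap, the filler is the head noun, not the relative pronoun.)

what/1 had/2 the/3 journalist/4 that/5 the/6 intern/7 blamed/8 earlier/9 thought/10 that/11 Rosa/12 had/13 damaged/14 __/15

The marked gap is the direct object of "damaged".
Its filler is the fronted wh-phrase "what", at word 1.
(The other dependency links word 4 to a gap after word 8.)

1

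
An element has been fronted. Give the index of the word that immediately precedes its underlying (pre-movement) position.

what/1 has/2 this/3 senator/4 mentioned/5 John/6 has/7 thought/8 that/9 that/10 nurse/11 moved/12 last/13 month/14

12

The displaced element is "what" (word 1).
It is linked across 2 clause boundaries (Ø → that).
It functions as the direct object of "moved", so the gap sits immediately after word 12 ("moved").
Base order: This senator has mentioned John has thought that that nurse moved what last month.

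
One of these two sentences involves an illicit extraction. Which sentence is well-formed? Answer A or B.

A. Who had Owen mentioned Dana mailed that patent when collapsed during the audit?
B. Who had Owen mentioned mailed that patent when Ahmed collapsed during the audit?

In A, the wh-phrase is extracted from inside an adjunct island (introduced by "when"), which blocks movement.
In B, the extraction path crosses only that-complement boundaries, which are transparent.
So B is grammatical.

B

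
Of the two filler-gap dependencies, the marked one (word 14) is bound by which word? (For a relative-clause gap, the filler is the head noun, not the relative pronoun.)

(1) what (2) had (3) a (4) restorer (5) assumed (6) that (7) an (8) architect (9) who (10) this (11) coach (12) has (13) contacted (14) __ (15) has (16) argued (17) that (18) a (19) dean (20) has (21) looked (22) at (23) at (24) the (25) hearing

8

The marked gap is inside the relative clause, the direct object of "contacted".
Its filler is the head noun "architect" (via "who"), at word 8.
(The other dependency links word 1 to a gap after word 22.)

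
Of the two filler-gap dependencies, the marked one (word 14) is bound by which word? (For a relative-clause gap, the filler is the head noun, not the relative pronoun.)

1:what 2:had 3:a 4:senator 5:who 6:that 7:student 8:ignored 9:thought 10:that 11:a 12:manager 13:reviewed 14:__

The marked gap is the direct object of "reviewed".
Its filler is the fronted wh-phrase "what", at word 1.
(The other dependency links word 4 to a gap after word 8.)

1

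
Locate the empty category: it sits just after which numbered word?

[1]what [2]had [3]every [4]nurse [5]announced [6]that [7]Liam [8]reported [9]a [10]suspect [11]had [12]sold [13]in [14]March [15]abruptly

The displaced element is "what" (word 1).
It is linked across 2 clause boundaries (that → Ø).
It functions as the direct object of "sold", so the gap sits immediately after word 12 ("sold").
Base order: Every nurse had announced that Liam reported a suspect had sold what in March abruptly.

12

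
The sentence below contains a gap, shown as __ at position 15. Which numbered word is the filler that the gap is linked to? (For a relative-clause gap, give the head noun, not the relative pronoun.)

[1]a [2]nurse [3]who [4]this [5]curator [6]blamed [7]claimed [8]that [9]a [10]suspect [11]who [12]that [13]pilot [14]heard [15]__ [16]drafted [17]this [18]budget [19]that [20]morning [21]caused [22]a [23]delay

The gap at 15 is the subject of "drafted", inside a relative clause.
The relative pronoun is "who" (word 11); it is bound by the head noun immediately before it.
Its filler is the head noun "suspect", at word 10.

10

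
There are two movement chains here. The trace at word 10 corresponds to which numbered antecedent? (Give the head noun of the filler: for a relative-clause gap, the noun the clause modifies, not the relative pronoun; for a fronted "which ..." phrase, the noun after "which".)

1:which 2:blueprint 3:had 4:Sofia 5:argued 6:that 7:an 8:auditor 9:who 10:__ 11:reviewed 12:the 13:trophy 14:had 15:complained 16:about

8

The marked gap is inside the relative clause, the subject of "reviewed".
Its filler is the head noun "auditor" (via "who"), at word 8.
(The other dependency links word 2 to a gap after word 16.)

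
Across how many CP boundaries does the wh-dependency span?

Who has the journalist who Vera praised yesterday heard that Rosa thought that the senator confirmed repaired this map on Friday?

"who" is extracted from the subject of "repaired".
Boundaries crossed, outermost first: [that], [that], [Ø] — 3 in total.

3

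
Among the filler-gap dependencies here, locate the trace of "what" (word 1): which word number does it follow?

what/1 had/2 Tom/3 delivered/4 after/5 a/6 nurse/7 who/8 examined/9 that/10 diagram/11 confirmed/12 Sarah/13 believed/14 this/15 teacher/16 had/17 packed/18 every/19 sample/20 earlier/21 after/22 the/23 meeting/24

The displaced element is "what" (word 1).
It functions as the direct object of "delivered", so the gap sits immediately after word 4 ("delivered").
Base order: Tom had delivered what after a nurse who examined that diagram confirmed Sarah believed this teacher had packed every sample earlier after the meeting.

4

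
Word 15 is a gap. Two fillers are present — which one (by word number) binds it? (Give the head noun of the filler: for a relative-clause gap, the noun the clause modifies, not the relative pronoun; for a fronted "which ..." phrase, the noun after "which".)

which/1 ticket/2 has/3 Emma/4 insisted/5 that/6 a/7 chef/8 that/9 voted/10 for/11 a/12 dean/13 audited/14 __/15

The marked gap is the direct object of "audited".
Its filler is the fronted wh-phrase "which ticket", at word 2.
(The other dependency links word 8 to a gap after word 9.)

2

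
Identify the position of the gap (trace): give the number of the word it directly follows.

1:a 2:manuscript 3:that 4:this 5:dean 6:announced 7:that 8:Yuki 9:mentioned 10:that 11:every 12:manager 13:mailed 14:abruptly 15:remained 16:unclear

The displaced element is "a manuscript" (word 2).
It is linked across 2 clause boundaries (that → that).
It functions as the direct object of "mailed", so the gap sits immediately after word 13 ("mailed").
Base order: This dean announced that Yuki mentioned that every manager mailed a manuscript abruptly.

13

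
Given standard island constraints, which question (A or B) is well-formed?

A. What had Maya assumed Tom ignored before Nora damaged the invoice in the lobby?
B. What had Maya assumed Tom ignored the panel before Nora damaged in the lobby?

In B, the wh-phrase is extracted from inside an adjunct island (introduced by "before"), which blocks movement.
In A, the extraction path crosses only that-complement boundaries, which are transparent.
So A is grammatical.

A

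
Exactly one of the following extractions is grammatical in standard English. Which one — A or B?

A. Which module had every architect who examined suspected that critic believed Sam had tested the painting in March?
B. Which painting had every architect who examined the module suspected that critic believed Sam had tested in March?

B

In A, the wh-phrase is extracted from inside a complex-NP island (relative clause) (introduced by "who"), which blocks movement.
In B, the extraction path crosses only that-complement boundaries, which are transparent.
So B is grammatical.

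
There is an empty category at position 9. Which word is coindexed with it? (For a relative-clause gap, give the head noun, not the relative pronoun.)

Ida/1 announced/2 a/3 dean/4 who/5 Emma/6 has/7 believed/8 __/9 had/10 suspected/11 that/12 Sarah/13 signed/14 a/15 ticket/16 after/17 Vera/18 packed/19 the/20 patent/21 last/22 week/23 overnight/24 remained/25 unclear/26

4

The gap at 9 is the subject of "suspected", inside a relative clause.
The relative pronoun is "who" (word 5); it is bound by the head noun immediately before it.
Its filler is the head noun "dean", at word 4.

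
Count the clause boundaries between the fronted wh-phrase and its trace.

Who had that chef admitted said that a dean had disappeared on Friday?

1

"who" is extracted from the subject of "said".
Boundaries crossed, outermost first: [Ø] — 1 in total.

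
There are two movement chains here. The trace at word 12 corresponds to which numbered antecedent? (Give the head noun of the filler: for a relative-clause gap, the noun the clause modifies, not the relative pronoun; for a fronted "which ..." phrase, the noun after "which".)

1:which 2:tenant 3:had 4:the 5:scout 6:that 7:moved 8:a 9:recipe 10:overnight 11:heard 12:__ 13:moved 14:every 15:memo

The marked gap is the subject of "moved".
Its filler is the fronted wh-phrase "which tenant", at word 2.
(The other dependency links word 5 to a gap after word 6.)

2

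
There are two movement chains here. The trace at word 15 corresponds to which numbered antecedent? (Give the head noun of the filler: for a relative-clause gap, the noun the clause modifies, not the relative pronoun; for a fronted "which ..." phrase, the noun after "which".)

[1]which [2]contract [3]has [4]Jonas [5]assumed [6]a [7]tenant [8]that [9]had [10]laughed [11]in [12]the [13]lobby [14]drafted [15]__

2

The marked gap is the direct object of "drafted".
Its filler is the fronted wh-phrase "which contract", at word 2.
(The other dependency links word 7 to a gap after word 8.)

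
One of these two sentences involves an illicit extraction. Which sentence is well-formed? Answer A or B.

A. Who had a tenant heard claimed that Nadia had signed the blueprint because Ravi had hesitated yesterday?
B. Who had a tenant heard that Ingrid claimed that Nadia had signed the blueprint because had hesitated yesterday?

In B, the wh-phrase is extracted from inside an adjunct island (introduced by "because"), which blocks movement.
In A, the extraction path crosses only that-complement boundaries, which are transparent.
So A is grammatical.

A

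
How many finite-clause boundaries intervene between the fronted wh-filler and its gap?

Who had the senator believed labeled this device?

"who" is extracted from the subject of "labeled".
Boundaries crossed, outermost first: [Ø] — 1 in total.

1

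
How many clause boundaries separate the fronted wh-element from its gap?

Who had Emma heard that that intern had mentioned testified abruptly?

"who" is extracted from the subject of "testified".
Boundaries crossed, outermost first: [that], [Ø] — 2 in total.

2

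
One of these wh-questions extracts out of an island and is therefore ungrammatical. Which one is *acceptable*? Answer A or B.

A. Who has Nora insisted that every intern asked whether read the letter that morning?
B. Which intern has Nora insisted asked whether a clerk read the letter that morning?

B

In A, the wh-phrase is extracted from inside a wh-island (introduced by "whether"), which blocks movement.
In B, the extraction path crosses only that-complement boundaries, which are transparent.
So B is grammatical.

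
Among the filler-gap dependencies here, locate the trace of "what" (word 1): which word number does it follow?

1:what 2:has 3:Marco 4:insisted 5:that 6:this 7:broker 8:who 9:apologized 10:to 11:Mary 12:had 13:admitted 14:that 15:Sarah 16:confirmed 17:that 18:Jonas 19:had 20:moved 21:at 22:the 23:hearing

The displaced element is "what" (word 1).
It is linked across 3 clause boundaries (that → that → that).
It functions as the direct object of "moved", so the gap sits immediately after word 20 ("moved").
Base order: Marco has insisted that this broker who apologized to Mary had admitted that Sarah confirmed that Jonas had moved what at the hearing.

20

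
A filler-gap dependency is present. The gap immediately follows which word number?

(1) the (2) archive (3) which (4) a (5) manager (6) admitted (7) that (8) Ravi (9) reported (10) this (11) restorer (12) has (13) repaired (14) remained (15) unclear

The displaced element is "the archive" (word 2).
It is linked across 2 clause boundaries (that → Ø).
It functions as the direct object of "repaired", so the gap sits immediately after word 13 ("repaired").
Base order: A manager admitted that Ravi reported this restorer has repaired the archive.

13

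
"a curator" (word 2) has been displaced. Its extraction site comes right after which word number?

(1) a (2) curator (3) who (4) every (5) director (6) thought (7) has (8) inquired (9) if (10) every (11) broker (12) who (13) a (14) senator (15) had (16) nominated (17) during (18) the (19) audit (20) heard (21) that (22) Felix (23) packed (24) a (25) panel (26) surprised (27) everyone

6

The displaced element is "a curator" (word 2).
It is linked across 1 clause boundary (Ø).
It functions as the subject of "inquired", so the gap sits immediately after word 6 ("thought").
Base order: Every director thought that a curator has inquired if every broker who a senator had nominated during the audit heard that Felix packed a panel.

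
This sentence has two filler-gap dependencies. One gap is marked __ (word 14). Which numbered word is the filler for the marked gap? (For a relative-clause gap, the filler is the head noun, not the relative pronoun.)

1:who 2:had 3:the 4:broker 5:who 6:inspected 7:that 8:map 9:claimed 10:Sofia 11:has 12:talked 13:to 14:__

1

The marked gap is the object of the preposition "to" of "talked".
Its filler is the fronted wh-phrase "who", at word 1.
(The other dependency links word 4 to a gap after word 5.)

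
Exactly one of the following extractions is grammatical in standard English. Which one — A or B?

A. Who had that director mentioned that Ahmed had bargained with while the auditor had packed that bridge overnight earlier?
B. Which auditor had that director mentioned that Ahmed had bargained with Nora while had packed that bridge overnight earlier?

A

In B, the wh-phrase is extracted from inside an adjunct island (introduced by "while"), which blocks movement.
In A, the extraction path crosses only that-complement boundaries, which are transparent.
So A is grammatical.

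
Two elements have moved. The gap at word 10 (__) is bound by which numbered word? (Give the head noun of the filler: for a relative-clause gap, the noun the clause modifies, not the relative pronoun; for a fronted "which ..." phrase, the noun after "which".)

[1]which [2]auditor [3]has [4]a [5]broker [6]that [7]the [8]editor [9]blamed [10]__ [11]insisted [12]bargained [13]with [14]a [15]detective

5

The marked gap is inside the relative clause, the direct object of "blamed".
Its filler is the head noun "broker" (via "that"), at word 5.
(The other dependency links word 2 to a gap after word 11.)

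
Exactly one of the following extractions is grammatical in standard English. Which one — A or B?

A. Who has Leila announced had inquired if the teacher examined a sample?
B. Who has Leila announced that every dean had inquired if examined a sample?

In B, the wh-phrase is extracted from inside a wh-island (introduced by "if"), which blocks movement.
In A, the extraction path crosses only that-complement boundaries, which are transparent.
So A is grammatical.

A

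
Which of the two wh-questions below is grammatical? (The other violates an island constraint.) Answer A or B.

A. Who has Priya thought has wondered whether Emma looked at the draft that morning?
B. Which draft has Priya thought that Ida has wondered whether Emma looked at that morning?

A

In B, the wh-phrase is extracted from inside a wh-island (introduced by "whether"), which blocks movement.
In A, the extraction path crosses only that-complement boundaries, which are transparent.
So A is grammatical.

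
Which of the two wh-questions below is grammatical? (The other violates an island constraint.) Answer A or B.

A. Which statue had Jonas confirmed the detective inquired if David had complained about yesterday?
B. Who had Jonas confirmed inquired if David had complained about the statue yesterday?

B

In A, the wh-phrase is extracted from inside a wh-island (introduced by "if"), which blocks movement.
In B, the extraction path crosses only that-complement boundaries, which are transparent.
So B is grammatical.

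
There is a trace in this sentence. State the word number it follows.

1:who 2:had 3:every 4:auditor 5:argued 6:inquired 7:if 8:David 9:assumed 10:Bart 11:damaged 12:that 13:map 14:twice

The displaced element is "who" (word 1).
It is linked across 1 clause boundary (Ø).
It functions as the subject of "inquired", so the gap sits immediately after word 5 ("argued").
Base order: Every auditor had argued who inquired if David assumed Bart damaged that map twice.

5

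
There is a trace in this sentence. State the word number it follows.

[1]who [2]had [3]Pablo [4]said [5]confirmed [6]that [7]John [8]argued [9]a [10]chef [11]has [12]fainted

4

The displaced element is "who" (word 1).
It is linked across 1 clause boundary (Ø).
It functions as the subject of "confirmed", so the gap sits immediately after word 4 ("said").
Base order: Pablo had said who confirmed that John argued a chef has fainted.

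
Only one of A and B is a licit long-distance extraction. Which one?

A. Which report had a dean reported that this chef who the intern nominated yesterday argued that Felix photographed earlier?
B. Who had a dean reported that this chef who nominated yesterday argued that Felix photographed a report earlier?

In B, the wh-phrase is extracted from inside a complex-NP island (relative clause) (introduced by "who"), which blocks movement.
In A, the extraction path crosses only that-complement boundaries, which are transparent.
So A is grammatical.

A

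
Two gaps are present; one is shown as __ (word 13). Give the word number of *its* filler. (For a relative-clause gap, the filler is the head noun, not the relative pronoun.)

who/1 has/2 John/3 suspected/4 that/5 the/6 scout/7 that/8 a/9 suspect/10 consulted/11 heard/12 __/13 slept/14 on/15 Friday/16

1

The marked gap is the subject of "slept".
Its filler is the fronted wh-phrase "who", at word 1.
(The other dependency links word 7 to a gap after word 11.)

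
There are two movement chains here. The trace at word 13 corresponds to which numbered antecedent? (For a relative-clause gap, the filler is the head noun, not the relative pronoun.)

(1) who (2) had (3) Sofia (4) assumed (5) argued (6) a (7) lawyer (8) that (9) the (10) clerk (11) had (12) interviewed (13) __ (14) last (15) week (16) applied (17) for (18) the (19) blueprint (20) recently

The marked gap is inside the relative clause, the direct object of "interviewed".
Its filler is the head noun "lawyer" (via "that"), at word 7.
(The other dependency links word 1 to a gap after word 4.)

7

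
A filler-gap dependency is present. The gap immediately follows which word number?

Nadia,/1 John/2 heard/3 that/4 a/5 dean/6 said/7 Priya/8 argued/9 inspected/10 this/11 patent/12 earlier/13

The displaced element is "Nadia" (word 1).
It is linked across 3 clause boundaries (that → Ø → Ø).
It functions as the subject of "inspected", so the gap sits immediately after word 9 ("argued").
Base order: John heard that a dean said Priya argued that Nadia inspected this patent earlier.

9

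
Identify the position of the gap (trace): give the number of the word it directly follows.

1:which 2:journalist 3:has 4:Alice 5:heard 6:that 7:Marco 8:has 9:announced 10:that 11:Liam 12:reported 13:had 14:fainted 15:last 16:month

12

The displaced element is "which journalist" (word 2).
It is linked across 3 clause boundaries (that → that → Ø).
It functions as the subject of "fainted", so the gap sits immediately after word 12 ("reported").
Base order: Alice has heard that Marco has announced that Liam reported that which journalist had fainted last month.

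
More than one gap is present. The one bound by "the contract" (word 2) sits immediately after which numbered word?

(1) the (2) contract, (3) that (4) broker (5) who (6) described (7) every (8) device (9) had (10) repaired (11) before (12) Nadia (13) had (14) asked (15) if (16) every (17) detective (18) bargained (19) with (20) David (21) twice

The displaced element is "the contract" (word 2).
It functions as the direct object of "repaired", so the gap sits immediately after word 10 ("repaired").
Base order: That broker who described every device had repaired the contract before Nadia had asked if every detective bargained with David twice.

10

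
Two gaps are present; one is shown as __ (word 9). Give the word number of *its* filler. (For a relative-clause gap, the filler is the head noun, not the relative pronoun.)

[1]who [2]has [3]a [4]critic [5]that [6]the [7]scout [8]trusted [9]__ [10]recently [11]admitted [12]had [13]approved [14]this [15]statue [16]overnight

4

The marked gap is inside the relative clause, the direct object of "trusted".
Its filler is the head noun "critic" (via "that"), at word 4.
(The other dependency links word 1 to a gap after word 11.)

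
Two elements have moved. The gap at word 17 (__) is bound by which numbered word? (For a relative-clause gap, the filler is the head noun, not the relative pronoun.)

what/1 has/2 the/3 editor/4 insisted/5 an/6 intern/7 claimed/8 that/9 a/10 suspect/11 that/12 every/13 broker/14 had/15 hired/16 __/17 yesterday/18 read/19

The marked gap is inside the relative clause, the direct object of "hired".
Its filler is the head noun "suspect" (via "that"), at word 11.
(The other dependency links word 1 to a gap after word 19.)

11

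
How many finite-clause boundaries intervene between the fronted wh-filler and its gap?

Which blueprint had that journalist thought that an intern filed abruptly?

1

"which blueprint" is extracted from the object of "filed".
Boundaries crossed, outermost first: [that] — 1 in total.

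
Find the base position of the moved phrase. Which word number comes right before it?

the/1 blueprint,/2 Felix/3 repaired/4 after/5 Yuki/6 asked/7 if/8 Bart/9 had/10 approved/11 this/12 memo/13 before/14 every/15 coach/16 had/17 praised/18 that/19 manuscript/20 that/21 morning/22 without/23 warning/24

4

The displaced element is "the blueprint" (word 2).
It functions as the direct object of "repaired", so the gap sits immediately after word 4 ("repaired").
Base order: Felix repaired the blueprint after Yuki asked if Bart had approved this memo before every coach had praised that manuscript that morning without warning.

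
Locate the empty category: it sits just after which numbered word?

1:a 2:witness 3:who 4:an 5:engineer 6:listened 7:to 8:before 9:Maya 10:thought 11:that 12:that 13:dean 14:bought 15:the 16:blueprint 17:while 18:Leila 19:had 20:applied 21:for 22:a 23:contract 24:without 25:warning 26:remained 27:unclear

7

The displaced element is "a witness" (word 2).
It functions as the object of the preposition "to" of "listened", so the gap sits immediately after word 7 ("to").
Base order: An engineer listened to a witness before Maya thought that that dean bought the blueprint while Leila had applied for a contract without warning.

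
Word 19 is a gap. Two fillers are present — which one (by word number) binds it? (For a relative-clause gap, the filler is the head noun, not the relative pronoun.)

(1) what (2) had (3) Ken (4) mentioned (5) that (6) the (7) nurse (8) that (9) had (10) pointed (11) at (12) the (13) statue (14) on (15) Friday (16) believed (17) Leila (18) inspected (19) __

1

The marked gap is the direct object of "inspected".
Its filler is the fronted wh-phrase "what", at word 1.
(The other dependency links word 7 to a gap after word 8.)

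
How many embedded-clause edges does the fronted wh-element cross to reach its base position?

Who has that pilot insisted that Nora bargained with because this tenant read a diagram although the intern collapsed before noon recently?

1

"who" is extracted from the PP object of "bargained".
Boundaries crossed, outermost first: [that] — 1 in total.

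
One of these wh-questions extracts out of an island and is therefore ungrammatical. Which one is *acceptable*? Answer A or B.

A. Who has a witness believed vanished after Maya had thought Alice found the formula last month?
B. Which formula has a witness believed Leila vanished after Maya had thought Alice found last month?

In B, the wh-phrase is extracted from inside an adjunct island (introduced by "after"), which blocks movement.
In A, the extraction path crosses only that-complement boundaries, which are transparent.
So A is grammatical.

A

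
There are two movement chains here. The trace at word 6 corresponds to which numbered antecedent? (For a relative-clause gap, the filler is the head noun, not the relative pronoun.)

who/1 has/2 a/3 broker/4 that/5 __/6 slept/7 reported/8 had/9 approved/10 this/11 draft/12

The marked gap is inside the relative clause, the subject of "slept".
Its filler is the head noun "broker" (via "that"), at word 4.
(The other dependency links word 1 to a gap after word 8.)

4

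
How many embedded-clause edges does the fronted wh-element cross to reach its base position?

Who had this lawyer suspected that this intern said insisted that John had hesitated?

"who" is extracted from the subject of "insisted".
Boundaries crossed, outermost first: [that], [Ø] — 2 in total.

2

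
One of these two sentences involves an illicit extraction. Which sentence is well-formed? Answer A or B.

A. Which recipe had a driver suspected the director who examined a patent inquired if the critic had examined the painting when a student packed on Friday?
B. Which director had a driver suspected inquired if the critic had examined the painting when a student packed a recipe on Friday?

In A, the wh-phrase is extracted from inside a wh-island (introduced by "if"), which blocks movement.
In B, the extraction path crosses only that-complement boundaries, which are transparent.
So B is grammatical.

B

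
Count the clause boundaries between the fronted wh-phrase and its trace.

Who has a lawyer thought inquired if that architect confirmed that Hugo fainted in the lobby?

1

"who" is extracted from the subject of "inquired".
Boundaries crossed, outermost first: [Ø] — 1 in total.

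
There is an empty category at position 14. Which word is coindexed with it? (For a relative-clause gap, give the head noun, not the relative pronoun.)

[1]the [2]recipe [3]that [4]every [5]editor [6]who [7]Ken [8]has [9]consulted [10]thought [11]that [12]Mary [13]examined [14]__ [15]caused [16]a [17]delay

2

The gap at 14 is the object of "examined", inside a relative clause.
The relative pronoun is "that" (word 3); it is bound by the head noun immediately before it.
Its filler is the head noun "recipe", at word 2.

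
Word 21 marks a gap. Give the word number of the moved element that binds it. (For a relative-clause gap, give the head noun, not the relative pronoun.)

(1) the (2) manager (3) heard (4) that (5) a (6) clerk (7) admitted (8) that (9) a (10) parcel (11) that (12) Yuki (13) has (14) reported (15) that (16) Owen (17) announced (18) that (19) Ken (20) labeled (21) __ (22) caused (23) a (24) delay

10

The gap at 21 is the object of "labeled", inside a relative clause.
The relative pronoun is "that" (word 11); it is bound by the head noun immediately before it.
Its filler is the head noun "parcel", at word 10.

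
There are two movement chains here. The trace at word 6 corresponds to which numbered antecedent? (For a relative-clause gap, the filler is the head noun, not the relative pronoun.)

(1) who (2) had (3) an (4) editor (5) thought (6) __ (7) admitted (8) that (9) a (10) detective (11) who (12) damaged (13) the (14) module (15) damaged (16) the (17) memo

1

The marked gap is the subject of "admitted".
Its filler is the fronted wh-phrase "who", at word 1.
(The other dependency links word 10 to a gap after word 11.)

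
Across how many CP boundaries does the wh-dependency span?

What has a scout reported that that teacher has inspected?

1

"what" is extracted from the object of "inspected".
Boundaries crossed, outermost first: [that] — 1 in total.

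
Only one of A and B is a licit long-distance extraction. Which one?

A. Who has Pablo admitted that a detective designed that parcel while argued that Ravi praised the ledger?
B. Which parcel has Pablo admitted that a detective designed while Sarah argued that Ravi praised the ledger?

B

In A, the wh-phrase is extracted from inside an adjunct island (introduced by "while"), which blocks movement.
In B, the extraction path crosses only that-complement boundaries, which are transparent.
So B is grammatical.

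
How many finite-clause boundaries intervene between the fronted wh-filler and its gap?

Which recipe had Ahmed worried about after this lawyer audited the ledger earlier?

"which recipe" originates inside the matrix clause — no clause boundary is crossed.

0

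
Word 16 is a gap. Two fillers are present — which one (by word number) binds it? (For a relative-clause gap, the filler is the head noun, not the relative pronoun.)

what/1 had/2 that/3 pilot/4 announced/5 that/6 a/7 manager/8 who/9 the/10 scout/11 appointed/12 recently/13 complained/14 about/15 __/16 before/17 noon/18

1

The marked gap is the object of the preposition "about" of "complained".
Its filler is the fronted wh-phrase "what", at word 1.
(The other dependency links word 8 to a gap after word 12.)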